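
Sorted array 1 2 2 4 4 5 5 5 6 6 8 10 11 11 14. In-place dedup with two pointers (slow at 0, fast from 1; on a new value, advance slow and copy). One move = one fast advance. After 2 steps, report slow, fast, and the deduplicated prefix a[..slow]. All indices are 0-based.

slow=0 fast=1: a[fast]=2≠a[slow]=1 write a[1]=2, slow++,fast++
slow=1 fast=2: a[fast]=2=a[slow] dup, fast++

slow=1, fast=3, prefix=[1, 2]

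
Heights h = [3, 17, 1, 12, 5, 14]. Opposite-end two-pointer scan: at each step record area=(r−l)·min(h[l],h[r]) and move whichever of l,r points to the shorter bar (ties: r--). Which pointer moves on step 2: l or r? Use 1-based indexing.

r

[1,6] min(3,14)*5=15 best=15 * → l++
[2,6] min(17,14)*4=56 best=56 * → r--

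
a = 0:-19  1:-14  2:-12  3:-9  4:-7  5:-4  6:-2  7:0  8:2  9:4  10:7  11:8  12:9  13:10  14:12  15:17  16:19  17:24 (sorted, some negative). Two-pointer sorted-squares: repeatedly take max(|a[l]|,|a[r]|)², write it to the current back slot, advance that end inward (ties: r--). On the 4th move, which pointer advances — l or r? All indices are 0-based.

r

[0,17] |-19|<=|24| out[17]=576 → r--
[0,16] |-19|<=|19| out[16]=361 → r--
[0,15] |-19|>|17| out[15]=361 → l++
[1,15] |-14|<=|17| out[14]=289 → r--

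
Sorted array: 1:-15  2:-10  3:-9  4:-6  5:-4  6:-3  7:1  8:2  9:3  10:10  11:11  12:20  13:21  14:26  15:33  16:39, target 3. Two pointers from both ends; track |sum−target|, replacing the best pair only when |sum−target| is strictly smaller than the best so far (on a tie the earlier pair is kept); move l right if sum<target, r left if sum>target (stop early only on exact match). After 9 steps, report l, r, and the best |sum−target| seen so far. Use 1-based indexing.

l=4, r=10, best |Δ|=1

l=1 r=16: -15+39=24 d=21 *, r--
l=1 r=15: -15+33=18 d=15 *, r--
l=1 r=14: -15+26=11 d=8 *, r--
l=1 r=13: -15+21=6 d=3 *, r--
l=1 r=12: -15+20=5 d=2 *, r--
l=1 r=11: -15+11=-4 d=7, l++
l=2 r=11: -10+11=1 d=2, l++
l=3 r=11: -9+11=2 d=1 *, l++
l=4 r=11: -6+11=5 d=2, r--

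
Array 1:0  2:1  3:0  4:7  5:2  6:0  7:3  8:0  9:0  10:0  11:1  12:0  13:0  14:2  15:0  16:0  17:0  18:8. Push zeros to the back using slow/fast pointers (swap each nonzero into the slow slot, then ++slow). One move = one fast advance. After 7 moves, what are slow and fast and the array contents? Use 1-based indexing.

slow=5, fast=8, a=[1, 7, 2, 3, 0, 0, 0, 0, 0, 0, 1, 0, 0, 2, 0, 0, 0, 8]

slow=1 fast=1: a[fast]=0, fast++
slow=1 fast=2: a[fast]=1≠0 swap→a[1]=1, slow++,fast++
slow=2 fast=3: a[fast]=0, fast++
slow=2 fast=4: a[fast]=7≠0 swap→a[2]=7, slow++,fast++
slow=3 fast=5: a[fast]=2≠0 swap→a[3]=2, slow++,fast++
slow=4 fast=6: a[fast]=0, fast++
slow=4 fast=7: a[fast]=3≠0 swap→a[4]=3, slow++,fast++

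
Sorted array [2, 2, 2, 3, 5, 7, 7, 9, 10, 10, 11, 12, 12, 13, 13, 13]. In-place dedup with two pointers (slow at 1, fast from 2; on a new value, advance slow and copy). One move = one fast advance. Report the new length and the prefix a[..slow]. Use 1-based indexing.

length 9; prefix = [2, 3, 5, 7, 9, 10, 11, 12, 13]

(s=1,f=2) a[fast]=2=a[slow] dup → fast++
(s=1,f=3) a[fast]=2=a[slow] dup → fast++
(s=1,f=4) a[fast]=3≠a[slow]=2 write a[2]=3 → slow++,fast++
(s=2,f=5) a[fast]=5≠a[slow]=3 write a[3]=5 → slow++,fast++
(s=3,f=6) a[fast]=7≠a[slow]=5 write a[4]=7 → slow++,fast++
(s=4,f=7) a[fast]=7=a[slow] dup → fast++
(s=4,f=8) a[fast]=9≠a[slow]=7 write a[5]=9 → slow++,fast++
(s=5,f=9) a[fast]=10≠a[slow]=9 write a[6]=10 → slow++,fast++
(s=6,f=10) a[fast]=10=a[slow] dup → fast++
(s=6,f=11) a[fast]=11≠a[slow]=10 write a[7]=11 → slow++,fast++
(s=7,f=12) a[fast]=12≠a[slow]=11 write a[8]=12 → slow++,fast++
(s=8,f=13) a[fast]=12=a[slow] dup → fast++
(s=8,f=14) a[fast]=13≠a[slow]=12 write a[9]=13 → slow++,fast++
(s=9,f=15) a[fast]=13=a[slow] dup → fast++
(s=9,f=16) a[fast]=13=a[slow] dup → fast++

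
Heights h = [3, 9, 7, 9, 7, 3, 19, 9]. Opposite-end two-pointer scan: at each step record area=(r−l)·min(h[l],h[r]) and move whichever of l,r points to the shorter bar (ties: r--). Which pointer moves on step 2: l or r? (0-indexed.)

r

l=0 r=7: min(3,9)*7=21 best=21 *, l++
l=1 r=7: min(9,9)*6=54 best=54 *, r--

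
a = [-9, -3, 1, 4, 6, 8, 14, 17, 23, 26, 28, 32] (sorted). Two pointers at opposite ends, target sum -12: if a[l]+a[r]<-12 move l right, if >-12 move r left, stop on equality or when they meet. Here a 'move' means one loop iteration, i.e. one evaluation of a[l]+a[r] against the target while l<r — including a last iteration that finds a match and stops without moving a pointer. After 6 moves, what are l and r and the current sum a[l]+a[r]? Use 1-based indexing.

l=1, r=6, sum=-1

l=1 r=12: -9+32=23 >-12, r--
l=1 r=11: -9+28=19 >-12, r--
l=1 r=10: -9+26=17 >-12, r--
l=1 r=9: -9+23=14 >-12, r--
l=1 r=8: -9+17=8 >-12, r--
l=1 r=7: -9+14=5 >-12, r--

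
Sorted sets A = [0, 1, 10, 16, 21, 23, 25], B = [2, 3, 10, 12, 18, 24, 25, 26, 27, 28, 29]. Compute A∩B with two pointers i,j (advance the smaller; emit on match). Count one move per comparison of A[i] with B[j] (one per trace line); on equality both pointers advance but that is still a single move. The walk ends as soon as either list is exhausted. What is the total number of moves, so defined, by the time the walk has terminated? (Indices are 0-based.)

[i=0,j=0] 0<2 → i++
[i=1,j=0] 1<2 → i++
[i=2,j=0] 10>2 → j++
[i=2,j=1] 10>3 → j++
[i=2,j=2] 10==10 emit → i++,j++
[i=3,j=3] 16>12 → j++
[i=3,j=4] 16<18 → i++
[i=4,j=4] 21>18 → j++
[i=4,j=5] 21<24 → i++
[i=5,j=5] 23<24 → i++
[i=6,j=5] 25>24 → j++
[i=6,j=6] 25==25 emit → i++,j++

12 moves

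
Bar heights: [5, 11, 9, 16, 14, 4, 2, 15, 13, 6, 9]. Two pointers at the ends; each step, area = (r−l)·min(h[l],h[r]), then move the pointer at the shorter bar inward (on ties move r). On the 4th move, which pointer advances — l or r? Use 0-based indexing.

[0,10] min(5,9)*10=50 best=50 * → l++
[1,10] min(11,9)*9=81 best=81 * → r--
[1,9] min(11,6)*8=48 best=81 → r--
[1,8] min(11,13)*7=77 best=81 → l++

l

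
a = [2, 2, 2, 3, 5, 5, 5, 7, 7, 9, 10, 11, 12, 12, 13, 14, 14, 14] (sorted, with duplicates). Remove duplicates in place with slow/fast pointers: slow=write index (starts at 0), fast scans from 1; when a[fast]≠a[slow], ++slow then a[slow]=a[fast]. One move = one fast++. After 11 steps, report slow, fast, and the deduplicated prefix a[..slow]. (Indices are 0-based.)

slow=6, fast=12, prefix=[2, 3, 5, 7, 9, 10, 11]

(s=0,f=1) a[fast]=2=a[slow] dup → fast++
(s=0,f=2) a[fast]=2=a[slow] dup → fast++
(s=0,f=3) a[fast]=3≠a[slow]=2 write a[1]=3 → slow++,fast++
(s=1,f=4) a[fast]=5≠a[slow]=3 write a[2]=5 → slow++,fast++
(s=2,f=5) a[fast]=5=a[slow] dup → fast++
(s=2,f=6) a[fast]=5=a[slow] dup → fast++
(s=2,f=7) a[fast]=7≠a[slow]=5 write a[3]=7 → slow++,fast++
(s=3,f=8) a[fast]=7=a[slow] dup → fast++
(s=3,f=9) a[fast]=9≠a[slow]=7 write a[4]=9 → slow++,fast++
(s=4,f=10) a[fast]=10≠a[slow]=9 write a[5]=10 → slow++,fast++
(s=5,f=11) a[fast]=11≠a[slow]=10 write a[6]=11 → slow++,fast++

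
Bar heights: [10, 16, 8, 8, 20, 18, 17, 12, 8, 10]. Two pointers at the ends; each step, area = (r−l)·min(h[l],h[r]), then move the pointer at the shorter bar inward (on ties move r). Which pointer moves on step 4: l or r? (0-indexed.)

[0,9] min(10,10)*9=90 best=90 * → r--
[0,8] min(10,8)*8=64 best=90 → r--
[0,7] min(10,12)*7=70 best=90 → l++
[1,7] min(16,12)*6=72 best=90 → r--

r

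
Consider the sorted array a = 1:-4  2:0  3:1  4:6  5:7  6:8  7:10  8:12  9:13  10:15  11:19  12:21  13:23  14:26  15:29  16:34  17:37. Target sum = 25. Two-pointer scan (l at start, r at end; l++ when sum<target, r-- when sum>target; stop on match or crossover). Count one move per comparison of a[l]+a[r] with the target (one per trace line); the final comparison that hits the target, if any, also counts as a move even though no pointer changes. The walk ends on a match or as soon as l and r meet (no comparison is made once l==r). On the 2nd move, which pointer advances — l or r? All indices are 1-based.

r

[1,17] -4+37=33 >25 → r--
[1,16] -4+34=30 >25 → r--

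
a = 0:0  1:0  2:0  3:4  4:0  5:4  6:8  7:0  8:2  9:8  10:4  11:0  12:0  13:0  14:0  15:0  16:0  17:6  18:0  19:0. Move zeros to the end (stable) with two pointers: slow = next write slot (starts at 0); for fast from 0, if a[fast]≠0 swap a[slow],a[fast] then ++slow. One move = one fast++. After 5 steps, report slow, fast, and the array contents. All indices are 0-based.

slow=0 fast=0: a[fast]=0, fast++
slow=0 fast=1: a[fast]=0, fast++
slow=0 fast=2: a[fast]=0, fast++
slow=0 fast=3: a[fast]=4≠0 swap→a[0]=4, slow++,fast++
slow=1 fast=4: a[fast]=0, fast++

slow=1, fast=5, a=[4, 0, 0, 0, 0, 4, 8, 0, 2, 8, 4, 0, 0, 0, 0, 0, 0, 6, 0, 0]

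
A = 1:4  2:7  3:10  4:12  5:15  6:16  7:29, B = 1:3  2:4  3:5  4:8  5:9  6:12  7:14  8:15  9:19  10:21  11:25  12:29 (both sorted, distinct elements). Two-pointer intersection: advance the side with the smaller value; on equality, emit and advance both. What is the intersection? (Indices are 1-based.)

[i=1,j=1] 4>3 → j++
[i=1,j=2] 4==4 emit → i++,j++
[i=2,j=3] 7>5 → j++
[i=2,j=4] 7<8 → i++
[i=3,j=4] 10>8 → j++
[i=3,j=5] 10>9 → j++
[i=3,j=6] 10<12 → i++
[i=4,j=6] 12==12 emit → i++,j++
[i=5,j=7] 15>14 → j++
[i=5,j=8] 15==15 emit → i++,j++
[i=6,j=9] 16<19 → i++
[i=7,j=9] 29>19 → j++
[i=7,j=10] 29>21 → j++
[i=7,j=11] 29>25 → j++
[i=7,j=12] 29==29 emit → i++,j++

intersection = [4, 12, 15, 29]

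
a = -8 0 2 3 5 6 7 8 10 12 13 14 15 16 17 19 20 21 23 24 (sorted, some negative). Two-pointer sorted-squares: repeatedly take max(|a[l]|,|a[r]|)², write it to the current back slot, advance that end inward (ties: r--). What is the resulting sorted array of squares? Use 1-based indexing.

[0, 4, 9, 25, 36, 49, 64, 64, 100, 144, 169, 196, 225, 256, 289, 361, 400, 441, 529, 576]

[1,20] |-8|<=|24| out[20]=576 → r--
[1,19] |-8|<=|23| out[19]=529 → r--
[1,18] |-8|<=|21| out[18]=441 → r--
[1,17] |-8|<=|20| out[17]=400 → r--
[1,16] |-8|<=|19| out[16]=361 → r--
[1,15] |-8|<=|17| out[15]=289 → r--
[1,14] |-8|<=|16| out[14]=256 → r--
[1,13] |-8|<=|15| out[13]=225 → r--
[1,12] |-8|<=|14| out[12]=196 → r--
[1,11] |-8|<=|13| out[11]=169 → r--
[1,10] |-8|<=|12| out[10]=144 → r--
[1,9] |-8|<=|10| out[9]=100 → r--
[1,8] |-8|<=|8| out[8]=64 → r--
[1,7] |-8|>|7| out[7]=64 → l++
[2,7] |0|<=|7| out[6]=49 → r--
[2,6] |0|<=|6| out[5]=36 → r--
[2,5] |0|<=|5| out[4]=25 → r--
[2,4] |0|<=|3| out[3]=9 → r--
[2,3] |0|<=|2| out[2]=4 → r--
[2,2] |0|<=|0| out[1]=0 → r--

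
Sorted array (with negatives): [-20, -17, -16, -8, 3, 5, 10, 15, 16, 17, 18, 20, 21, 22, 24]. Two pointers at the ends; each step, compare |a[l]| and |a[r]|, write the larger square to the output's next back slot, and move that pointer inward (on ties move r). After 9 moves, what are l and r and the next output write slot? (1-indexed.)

l=3, r=8, next write slot=6

l=1 r=15: |-20|<=|24| out[15]=576, r--
l=1 r=14: |-20|<=|22| out[14]=484, r--
l=1 r=13: |-20|<=|21| out[13]=441, r--
l=1 r=12: |-20|<=|20| out[12]=400, r--
l=1 r=11: |-20|>|18| out[11]=400, l++
l=2 r=11: |-17|<=|18| out[10]=324, r--
l=2 r=10: |-17|<=|17| out[9]=289, r--
l=2 r=9: |-17|>|16| out[8]=289, l++
l=3 r=9: |-16|<=|16| out[7]=256, r--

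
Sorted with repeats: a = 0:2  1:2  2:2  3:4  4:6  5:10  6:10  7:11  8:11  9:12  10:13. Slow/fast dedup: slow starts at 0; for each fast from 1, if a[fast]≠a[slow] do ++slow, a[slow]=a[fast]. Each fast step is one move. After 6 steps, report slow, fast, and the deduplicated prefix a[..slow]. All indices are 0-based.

slow=3, fast=7, prefix=[2, 4, 6, 10]

slow=0 fast=1: a[fast]=2=a[slow] dup, fast++
slow=0 fast=2: a[fast]=2=a[slow] dup, fast++
slow=0 fast=3: a[fast]=4≠a[slow]=2 write a[1]=4, slow++,fast++
slow=1 fast=4: a[fast]=6≠a[slow]=4 write a[2]=6, slow++,fast++
slow=2 fast=5: a[fast]=10≠a[slow]=6 write a[3]=10, slow++,fast++
slow=3 fast=6: a[fast]=10=a[slow] dup, fast++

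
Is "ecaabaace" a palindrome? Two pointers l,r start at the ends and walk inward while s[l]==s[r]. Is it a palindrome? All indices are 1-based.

[1,9] 'e'=='e' → l++,r--
[2,8] 'c'=='c' → l++,r--
[3,7] 'a'=='a' → l++,r--
[4,6] 'a'=='a' → l++,r--

palindrome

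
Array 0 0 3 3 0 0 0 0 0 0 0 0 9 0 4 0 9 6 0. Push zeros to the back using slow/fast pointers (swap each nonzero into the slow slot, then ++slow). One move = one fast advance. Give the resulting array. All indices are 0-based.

[3, 3, 9, 4, 9, 6, 0, 0, 0, 0, 0, 0, 0, 0, 0, 0, 0, 0, 0]

slow=0 fast=0: a[fast]=0, fast++
slow=0 fast=1: a[fast]=0, fast++
slow=0 fast=2: a[fast]=3≠0 swap→a[0]=3, slow++,fast++
slow=1 fast=3: a[fast]=3≠0 swap→a[1]=3, slow++,fast++
slow=2 fast=4: a[fast]=0, fast++
slow=2 fast=5: a[fast]=0, fast++
slow=2 fast=6: a[fast]=0, fast++
slow=2 fast=7: a[fast]=0, fast++
slow=2 fast=8: a[fast]=0, fast++
slow=2 fast=9: a[fast]=0, fast++
slow=2 fast=10: a[fast]=0, fast++
slow=2 fast=11: a[fast]=0, fast++
slow=2 fast=12: a[fast]=9≠0 swap→a[2]=9, slow++,fast++
slow=3 fast=13: a[fast]=0, fast++
slow=3 fast=14: a[fast]=4≠0 swap→a[3]=4, slow++,fast++
slow=4 fast=15: a[fast]=0, fast++
slow=4 fast=16: a[fast]=9≠0 swap→a[4]=9, slow++,fast++
slow=5 fast=17: a[fast]=6≠0 swap→a[5]=6, slow++,fast++
slow=6 fast=18: a[fast]=0, fast++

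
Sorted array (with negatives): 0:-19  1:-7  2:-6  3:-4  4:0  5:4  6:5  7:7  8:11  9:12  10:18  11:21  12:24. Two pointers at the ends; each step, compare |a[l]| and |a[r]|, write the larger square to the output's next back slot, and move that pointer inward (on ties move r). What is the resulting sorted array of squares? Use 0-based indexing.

l=0 r=12: |-19|<=|24| out[12]=576, r--
l=0 r=11: |-19|<=|21| out[11]=441, r--
l=0 r=10: |-19|>|18| out[10]=361, l++
l=1 r=10: |-7|<=|18| out[9]=324, r--
l=1 r=9: |-7|<=|12| out[8]=144, r--
l=1 r=8: |-7|<=|11| out[7]=121, r--
l=1 r=7: |-7|<=|7| out[6]=49, r--
l=1 r=6: |-7|>|5| out[5]=49, l++
l=2 r=6: |-6|>|5| out[4]=36, l++
l=3 r=6: |-4|<=|5| out[3]=25, r--
l=3 r=5: |-4|<=|4| out[2]=16, r--
l=3 r=4: |-4|>|0| out[1]=16, l++
l=4 r=4: |0|<=|0| out[0]=0, r--

[0, 16, 16, 25, 36, 49, 49, 121, 144, 324, 361, 441, 576]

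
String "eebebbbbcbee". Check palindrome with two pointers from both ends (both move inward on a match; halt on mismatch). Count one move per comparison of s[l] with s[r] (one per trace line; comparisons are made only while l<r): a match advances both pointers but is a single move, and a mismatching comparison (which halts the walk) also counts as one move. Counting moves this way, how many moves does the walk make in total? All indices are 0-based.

[0,11] 'e'=='e' → l++,r--
[1,10] 'e'=='e' → l++,r--
[2,9] 'b'=='b' → l++,r--
[3,8] 'e'!='c' → stop

4 moves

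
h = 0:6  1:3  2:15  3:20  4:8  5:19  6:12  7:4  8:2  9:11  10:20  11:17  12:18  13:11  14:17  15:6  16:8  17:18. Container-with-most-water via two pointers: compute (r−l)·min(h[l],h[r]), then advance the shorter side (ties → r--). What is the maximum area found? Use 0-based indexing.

l=0 r=17: min(6,18)*17=102 best=102 *, l++
l=1 r=17: min(3,18)*16=48 best=102, l++
l=2 r=17: min(15,18)*15=225 best=225 *, l++
l=3 r=17: min(20,18)*14=252 best=252 *, r--
l=3 r=16: min(20,8)*13=104 best=252, r--
l=3 r=15: min(20,6)*12=72 best=252, r--
l=3 r=14: min(20,17)*11=187 best=252, r--
l=3 r=13: min(20,11)*10=110 best=252, r--
l=3 r=12: min(20,18)*9=162 best=252, r--
l=3 r=11: min(20,17)*8=136 best=252, r--
l=3 r=10: min(20,20)*7=140 best=252, r--
l=3 r=9: min(20,11)*6=66 best=252, r--
l=3 r=8: min(20,2)*5=10 best=252, r--
l=3 r=7: min(20,4)*4=16 best=252, r--
l=3 r=6: min(20,12)*3=36 best=252, r--
l=3 r=5: min(20,19)*2=38 best=252, r--
l=3 r=4: min(20,8)*1=8 best=252, r--

max area = 252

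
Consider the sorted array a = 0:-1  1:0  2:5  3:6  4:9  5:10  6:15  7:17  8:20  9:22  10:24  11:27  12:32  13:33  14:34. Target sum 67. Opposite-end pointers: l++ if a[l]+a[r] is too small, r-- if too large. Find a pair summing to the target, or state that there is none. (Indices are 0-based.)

[0,14] -1+34=33 <67 → l++
[1,14] 0+34=34 <67 → l++
[2,14] 5+34=39 <67 → l++
[3,14] 6+34=40 <67 → l++
[4,14] 9+34=43 <67 → l++
[5,14] 10+34=44 <67 → l++
[6,14] 15+34=49 <67 → l++
[7,14] 17+34=51 <67 → l++
[8,14] 20+34=54 <67 → l++
[9,14] 22+34=56 <67 → l++
[10,14] 24+34=58 <67 → l++
[11,14] 27+34=61 <67 → l++
[12,14] 32+34=66 <67 → l++
[13,14] 33+34=67 → found

(33, 34)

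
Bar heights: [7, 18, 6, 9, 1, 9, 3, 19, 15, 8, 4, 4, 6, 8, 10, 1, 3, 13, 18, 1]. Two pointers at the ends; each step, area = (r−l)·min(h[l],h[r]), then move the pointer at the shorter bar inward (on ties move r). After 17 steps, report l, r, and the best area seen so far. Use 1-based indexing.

[1,20] min(7,1)*19=19 best=19 * → r--
[1,19] min(7,18)*18=126 best=126 * → l++
[2,19] min(18,18)*17=306 best=306 * → r--
[2,18] min(18,13)*16=208 best=306 → r--
[2,17] min(18,3)*15=45 best=306 → r--
[2,16] min(18,1)*14=14 best=306 → r--
[2,15] min(18,10)*13=130 best=306 → r--
[2,14] min(18,8)*12=96 best=306 → r--
[2,13] min(18,6)*11=66 best=306 → r--
[2,12] min(18,4)*10=40 best=306 → r--
[2,11] min(18,4)*9=36 best=306 → r--
[2,10] min(18,8)*8=64 best=306 → r--
[2,9] min(18,15)*7=105 best=306 → r--
[2,8] min(18,19)*6=108 best=306 → l++
[3,8] min(6,19)*5=30 best=306 → l++
[4,8] min(9,19)*4=36 best=306 → l++
[5,8] min(1,19)*3=3 best=306 → l++

l=6, r=8, best area=306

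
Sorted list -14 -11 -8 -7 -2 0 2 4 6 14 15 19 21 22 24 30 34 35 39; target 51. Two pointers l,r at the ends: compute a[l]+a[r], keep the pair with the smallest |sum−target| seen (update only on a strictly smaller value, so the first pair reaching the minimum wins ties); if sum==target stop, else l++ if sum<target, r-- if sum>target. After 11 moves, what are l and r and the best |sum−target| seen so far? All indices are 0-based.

l=10, r=17, best |Δ|=2

[0,18] -14+39=25 d=26 * → l++
[1,18] -11+39=28 d=23 * → l++
[2,18] -8+39=31 d=20 * → l++
[3,18] -7+39=32 d=19 * → l++
[4,18] -2+39=37 d=14 * → l++
[5,18] 0+39=39 d=12 * → l++
[6,18] 2+39=41 d=10 * → l++
[7,18] 4+39=43 d=8 * → l++
[8,18] 6+39=45 d=6 * → l++
[9,18] 14+39=53 d=2 * → r--
[9,17] 14+35=49 d=2 → l++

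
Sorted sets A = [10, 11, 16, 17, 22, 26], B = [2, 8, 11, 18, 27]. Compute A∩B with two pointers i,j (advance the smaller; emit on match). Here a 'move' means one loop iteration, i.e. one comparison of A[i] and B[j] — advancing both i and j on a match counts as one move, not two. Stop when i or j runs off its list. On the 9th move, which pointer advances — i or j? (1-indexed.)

i=1 j=1: 10>2, j++
i=1 j=2: 10>8, j++
i=1 j=3: 10<11, i++
i=2 j=3: 11==11 emit, i++,j++
i=3 j=4: 16<18, i++
i=4 j=4: 17<18, i++
i=5 j=4: 22>18, j++
i=5 j=5: 22<27, i++
i=6 j=5: 26<27, i++

i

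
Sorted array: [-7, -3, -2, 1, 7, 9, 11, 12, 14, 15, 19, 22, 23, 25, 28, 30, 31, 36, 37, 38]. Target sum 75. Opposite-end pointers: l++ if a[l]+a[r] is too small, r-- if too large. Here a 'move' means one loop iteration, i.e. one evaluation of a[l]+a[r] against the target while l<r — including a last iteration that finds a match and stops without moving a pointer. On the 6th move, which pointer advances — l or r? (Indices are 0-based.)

l=0 r=19: -7+38=31 <75, l++
l=1 r=19: -3+38=35 <75, l++
l=2 r=19: -2+38=36 <75, l++
l=3 r=19: 1+38=39 <75, l++
l=4 r=19: 7+38=45 <75, l++
l=5 r=19: 9+38=47 <75, l++

l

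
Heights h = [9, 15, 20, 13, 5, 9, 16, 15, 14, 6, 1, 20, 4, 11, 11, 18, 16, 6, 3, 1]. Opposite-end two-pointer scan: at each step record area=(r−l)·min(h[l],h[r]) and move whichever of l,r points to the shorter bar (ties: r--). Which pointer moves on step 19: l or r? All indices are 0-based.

r

l=0 r=19: min(9,1)*19=19 best=19 *, r--
l=0 r=18: min(9,3)*18=54 best=54 *, r--
l=0 r=17: min(9,6)*17=102 best=102 *, r--
l=0 r=16: min(9,16)*16=144 best=144 *, l++
l=1 r=16: min(15,16)*15=225 best=225 *, l++
l=2 r=16: min(20,16)*14=224 best=225, r--
l=2 r=15: min(20,18)*13=234 best=234 *, r--
l=2 r=14: min(20,11)*12=132 best=234, r--
l=2 r=13: min(20,11)*11=121 best=234, r--
l=2 r=12: min(20,4)*10=40 best=234, r--
l=2 r=11: min(20,20)*9=180 best=234, r--
l=2 r=10: min(20,1)*8=8 best=234, r--
l=2 r=9: min(20,6)*7=42 best=234, r--
l=2 r=8: min(20,14)*6=84 best=234, r--
l=2 r=7: min(20,15)*5=75 best=234, r--
l=2 r=6: min(20,16)*4=64 best=234, r--
l=2 r=5: min(20,9)*3=27 best=234, r--
l=2 r=4: min(20,5)*2=10 best=234, r--
l=2 r=3: min(20,13)*1=13 best=234, r--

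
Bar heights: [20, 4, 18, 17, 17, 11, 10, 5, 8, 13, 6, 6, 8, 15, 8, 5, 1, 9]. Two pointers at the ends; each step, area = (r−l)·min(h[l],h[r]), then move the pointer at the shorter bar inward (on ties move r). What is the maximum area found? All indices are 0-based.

max area = 195

[0,17] min(20,9)*17=153 best=153 * → r--
[0,16] min(20,1)*16=16 best=153 → r--
[0,15] min(20,5)*15=75 best=153 → r--
[0,14] min(20,8)*14=112 best=153 → r--
[0,13] min(20,15)*13=195 best=195 * → r--
[0,12] min(20,8)*12=96 best=195 → r--
[0,11] min(20,6)*11=66 best=195 → r--
[0,10] min(20,6)*10=60 best=195 → r--
[0,9] min(20,13)*9=117 best=195 → r--
[0,8] min(20,8)*8=64 best=195 → r--
[0,7] min(20,5)*7=35 best=195 → r--
[0,6] min(20,10)*6=60 best=195 → r--
[0,5] min(20,11)*5=55 best=195 → r--
[0,4] min(20,17)*4=68 best=195 → r--
[0,3] min(20,17)*3=51 best=195 → r--
[0,2] min(20,18)*2=36 best=195 → r--
[0,1] min(20,4)*1=4 best=195 → r--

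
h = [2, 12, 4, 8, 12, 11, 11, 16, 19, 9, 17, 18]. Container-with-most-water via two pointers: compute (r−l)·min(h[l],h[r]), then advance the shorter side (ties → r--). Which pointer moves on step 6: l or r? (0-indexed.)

l

l=0 r=11: min(2,18)*11=22 best=22 *, l++
l=1 r=11: min(12,18)*10=120 best=120 *, l++
l=2 r=11: min(4,18)*9=36 best=120, l++
l=3 r=11: min(8,18)*8=64 best=120, l++
l=4 r=11: min(12,18)*7=84 best=120, l++
l=5 r=11: min(11,18)*6=66 best=120, l++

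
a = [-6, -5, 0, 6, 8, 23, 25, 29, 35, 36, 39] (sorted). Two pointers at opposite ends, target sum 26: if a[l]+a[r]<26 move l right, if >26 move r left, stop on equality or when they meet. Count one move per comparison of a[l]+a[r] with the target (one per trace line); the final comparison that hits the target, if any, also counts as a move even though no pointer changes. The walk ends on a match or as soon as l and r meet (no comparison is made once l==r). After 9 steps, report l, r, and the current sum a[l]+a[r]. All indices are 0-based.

[0,10] -6+39=33 >26 → r--
[0,9] -6+36=30 >26 → r--
[0,8] -6+35=29 >26 → r--
[0,7] -6+29=23 <26 → l++
[1,7] -5+29=24 <26 → l++
[2,7] 0+29=29 >26 → r--
[2,6] 0+25=25 <26 → l++
[3,6] 6+25=31 >26 → r--
[3,5] 6+23=29 >26 → r--

l=3, r=4, sum=14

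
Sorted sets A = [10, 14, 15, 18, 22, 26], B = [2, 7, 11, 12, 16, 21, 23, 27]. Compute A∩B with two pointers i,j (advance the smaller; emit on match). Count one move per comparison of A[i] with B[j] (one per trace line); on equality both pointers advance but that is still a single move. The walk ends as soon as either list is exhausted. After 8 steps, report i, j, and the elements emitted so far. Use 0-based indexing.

i=3, j=5, emitted=[]

i=0 j=0: 10>2, j++
i=0 j=1: 10>7, j++
i=0 j=2: 10<11, i++
i=1 j=2: 14>11, j++
i=1 j=3: 14>12, j++
i=1 j=4: 14<16, i++
i=2 j=4: 15<16, i++
i=3 j=4: 18>16, j++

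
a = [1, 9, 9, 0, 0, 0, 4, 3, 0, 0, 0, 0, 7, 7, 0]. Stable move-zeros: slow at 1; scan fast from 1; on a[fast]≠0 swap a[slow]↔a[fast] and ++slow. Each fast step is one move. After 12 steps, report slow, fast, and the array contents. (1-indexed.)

slow=6, fast=13, a=[1, 9, 9, 4, 3, 0, 0, 0, 0, 0, 0, 0, 7, 7, 0]

slow=1 fast=1: a[fast]=1≠0 swap→a[1]=1, slow++,fast++
slow=2 fast=2: a[fast]=9≠0 swap→a[2]=9, slow++,fast++
slow=3 fast=3: a[fast]=9≠0 swap→a[3]=9, slow++,fast++
slow=4 fast=4: a[fast]=0, fast++
slow=4 fast=5: a[fast]=0, fast++
slow=4 fast=6: a[fast]=0, fast++
slow=4 fast=7: a[fast]=4≠0 swap→a[4]=4, slow++,fast++
slow=5 fast=8: a[fast]=3≠0 swap→a[5]=3, slow++,fast++
slow=6 fast=9: a[fast]=0, fast++
slow=6 fast=10: a[fast]=0, fast++
slow=6 fast=11: a[fast]=0, fast++
slow=6 fast=12: a[fast]=0, fast++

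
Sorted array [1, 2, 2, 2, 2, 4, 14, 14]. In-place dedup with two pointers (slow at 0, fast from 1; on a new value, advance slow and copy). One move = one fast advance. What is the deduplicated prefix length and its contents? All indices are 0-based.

length 4; prefix = [1, 2, 4, 14]

(s=0,f=1) a[fast]=2≠a[slow]=1 write a[1]=2 → slow++,fast++
(s=1,f=2) a[fast]=2=a[slow] dup → fast++
(s=1,f=3) a[fast]=2=a[slow] dup → fast++
(s=1,f=4) a[fast]=2=a[slow] dup → fast++
(s=1,f=5) a[fast]=4≠a[slow]=2 write a[2]=4 → slow++,fast++
(s=2,f=6) a[fast]=14≠a[slow]=4 write a[3]=14 → slow++,fast++
(s=3,f=7) a[fast]=14=a[slow] dup → fast++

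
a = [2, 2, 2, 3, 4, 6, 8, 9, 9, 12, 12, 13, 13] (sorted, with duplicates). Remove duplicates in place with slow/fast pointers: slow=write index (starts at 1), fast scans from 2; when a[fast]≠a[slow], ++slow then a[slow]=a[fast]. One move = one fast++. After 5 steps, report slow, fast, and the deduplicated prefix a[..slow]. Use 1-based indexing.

(s=1,f=2) a[fast]=2=a[slow] dup → fast++
(s=1,f=3) a[fast]=2=a[slow] dup → fast++
(s=1,f=4) a[fast]=3≠a[slow]=2 write a[2]=3 → slow++,fast++
(s=2,f=5) a[fast]=4≠a[slow]=3 write a[3]=4 → slow++,fast++
(s=3,f=6) a[fast]=6≠a[slow]=4 write a[4]=6 → slow++,fast++

slow=4, fast=7, prefix=[2, 3, 4, 6]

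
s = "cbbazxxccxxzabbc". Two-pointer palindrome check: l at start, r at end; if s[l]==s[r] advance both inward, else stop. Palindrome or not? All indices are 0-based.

palindrome

l=0 r=15: 'c'=='c', l++,r--
l=1 r=14: 'b'=='b', l++,r--
l=2 r=13: 'b'=='b', l++,r--
l=3 r=12: 'a'=='a', l++,r--
l=4 r=11: 'z'=='z', l++,r--
l=5 r=10: 'x'=='x', l++,r--
l=6 r=9: 'x'=='x', l++,r--
l=7 r=8: 'c'=='c', l++,r--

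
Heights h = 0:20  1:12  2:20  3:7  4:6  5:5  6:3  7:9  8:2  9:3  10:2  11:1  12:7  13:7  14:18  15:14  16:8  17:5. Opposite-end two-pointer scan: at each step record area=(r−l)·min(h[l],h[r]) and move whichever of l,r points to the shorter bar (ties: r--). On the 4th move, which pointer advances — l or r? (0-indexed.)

r

l=0 r=17: min(20,5)*17=85 best=85 *, r--
l=0 r=16: min(20,8)*16=128 best=128 *, r--
l=0 r=15: min(20,14)*15=210 best=210 *, r--
l=0 r=14: min(20,18)*14=252 best=252 *, r--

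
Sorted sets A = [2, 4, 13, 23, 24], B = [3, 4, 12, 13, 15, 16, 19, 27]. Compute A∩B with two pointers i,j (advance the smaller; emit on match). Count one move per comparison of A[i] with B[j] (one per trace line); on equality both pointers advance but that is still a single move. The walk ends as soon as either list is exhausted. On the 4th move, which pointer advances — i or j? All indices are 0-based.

[i=0,j=0] 2<3 → i++
[i=1,j=0] 4>3 → j++
[i=1,j=1] 4==4 emit → i++,j++
[i=2,j=2] 13>12 → j++

j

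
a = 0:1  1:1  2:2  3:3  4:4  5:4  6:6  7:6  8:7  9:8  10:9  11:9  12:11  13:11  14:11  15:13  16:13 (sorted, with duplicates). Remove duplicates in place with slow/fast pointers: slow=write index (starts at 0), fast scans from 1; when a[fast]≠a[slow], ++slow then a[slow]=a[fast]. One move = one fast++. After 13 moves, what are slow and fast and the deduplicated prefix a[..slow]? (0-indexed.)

(s=0,f=1) a[fast]=1=a[slow] dup → fast++
(s=0,f=2) a[fast]=2≠a[slow]=1 write a[1]=2 → slow++,fast++
(s=1,f=3) a[fast]=3≠a[slow]=2 write a[2]=3 → slow++,fast++
(s=2,f=4) a[fast]=4≠a[slow]=3 write a[3]=4 → slow++,fast++
(s=3,f=5) a[fast]=4=a[slow] dup → fast++
(s=3,f=6) a[fast]=6≠a[slow]=4 write a[4]=6 → slow++,fast++
(s=4,f=7) a[fast]=6=a[slow] dup → fast++
(s=4,f=8) a[fast]=7≠a[slow]=6 write a[5]=7 → slow++,fast++
(s=5,f=9) a[fast]=8≠a[slow]=7 write a[6]=8 → slow++,fast++
(s=6,f=10) a[fast]=9≠a[slow]=8 write a[7]=9 → slow++,fast++
(s=7,f=11) a[fast]=9=a[slow] dup → fast++
(s=7,f=12) a[fast]=11≠a[slow]=9 write a[8]=11 → slow++,fast++
(s=8,f=13) a[fast]=11=a[slow] dup → fast++

slow=8, fast=14, prefix=[1, 2, 3, 4, 6, 7, 8, 9, 11]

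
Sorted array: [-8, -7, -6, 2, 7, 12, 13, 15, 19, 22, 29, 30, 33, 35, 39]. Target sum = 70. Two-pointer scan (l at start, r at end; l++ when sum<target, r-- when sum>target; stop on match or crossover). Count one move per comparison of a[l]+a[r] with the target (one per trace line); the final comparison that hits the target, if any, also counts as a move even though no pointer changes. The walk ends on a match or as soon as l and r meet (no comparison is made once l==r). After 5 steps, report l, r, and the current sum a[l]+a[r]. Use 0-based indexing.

l=0 r=14: -8+39=31 <70, l++
l=1 r=14: -7+39=32 <70, l++
l=2 r=14: -6+39=33 <70, l++
l=3 r=14: 2+39=41 <70, l++
l=4 r=14: 7+39=46 <70, l++

l=5, r=14, sum=51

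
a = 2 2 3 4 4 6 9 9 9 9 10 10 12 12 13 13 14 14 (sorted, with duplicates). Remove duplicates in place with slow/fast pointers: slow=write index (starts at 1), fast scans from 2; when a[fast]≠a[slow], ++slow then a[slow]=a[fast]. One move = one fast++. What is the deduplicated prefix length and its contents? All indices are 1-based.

length 9; prefix = [2, 3, 4, 6, 9, 10, 12, 13, 14]

slow=1 fast=2: a[fast]=2=a[slow] dup, fast++
slow=1 fast=3: a[fast]=3≠a[slow]=2 write a[2]=3, slow++,fast++
slow=2 fast=4: a[fast]=4≠a[slow]=3 write a[3]=4, slow++,fast++
slow=3 fast=5: a[fast]=4=a[slow] dup, fast++
slow=3 fast=6: a[fast]=6≠a[slow]=4 write a[4]=6, slow++,fast++
slow=4 fast=7: a[fast]=9≠a[slow]=6 write a[5]=9, slow++,fast++
slow=5 fast=8: a[fast]=9=a[slow] dup, fast++
slow=5 fast=9: a[fast]=9=a[slow] dup, fast++
slow=5 fast=10: a[fast]=9=a[slow] dup, fast++
slow=5 fast=11: a[fast]=10≠a[slow]=9 write a[6]=10, slow++,fast++
slow=6 fast=12: a[fast]=10=a[slow] dup, fast++
slow=6 fast=13: a[fast]=12≠a[slow]=10 write a[7]=12, slow++,fast++
slow=7 fast=14: a[fast]=12=a[slow] dup, fast++
slow=7 fast=15: a[fast]=13≠a[slow]=12 write a[8]=13, slow++,fast++
slow=8 fast=16: a[fast]=13=a[slow] dup, fast++
slow=8 fast=17: a[fast]=14≠a[slow]=13 write a[9]=14, slow++,fast++
slow=9 fast=18: a[fast]=14=a[slow] dup, fast++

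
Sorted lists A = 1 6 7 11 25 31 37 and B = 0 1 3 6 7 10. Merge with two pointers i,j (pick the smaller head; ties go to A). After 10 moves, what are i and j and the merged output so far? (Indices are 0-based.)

i=4, j=6, merged so far=[0, 1, 1, 3, 6, 6, 7, 7, 10, 11]

i=0 j=0: A[i]=1>B[j]=0 take 0, j++
i=0 j=1: A[i]=1<=B[j]=1 take 1, i++
i=1 j=1: A[i]=6>B[j]=1 take 1, j++
i=1 j=2: A[i]=6>B[j]=3 take 3, j++
i=1 j=3: A[i]=6<=B[j]=6 take 6, i++
i=2 j=3: A[i]=7>B[j]=6 take 6, j++
i=2 j=4: A[i]=7<=B[j]=7 take 7, i++
i=3 j=4: A[i]=11>B[j]=7 take 7, j++
i=3 j=5: A[i]=11>B[j]=10 take 10, j++
i=3 j=6: B done, take A[i]=11, i++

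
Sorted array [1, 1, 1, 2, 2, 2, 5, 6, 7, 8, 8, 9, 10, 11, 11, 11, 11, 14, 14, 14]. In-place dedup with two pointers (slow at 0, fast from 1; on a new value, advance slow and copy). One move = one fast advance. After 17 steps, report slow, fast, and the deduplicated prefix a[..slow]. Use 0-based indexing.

slow=9, fast=18, prefix=[1, 2, 5, 6, 7, 8, 9, 10, 11, 14]

(s=0,f=1) a[fast]=1=a[slow] dup → fast++
(s=0,f=2) a[fast]=1=a[slow] dup → fast++
(s=0,f=3) a[fast]=2≠a[slow]=1 write a[1]=2 → slow++,fast++
(s=1,f=4) a[fast]=2=a[slow] dup → fast++
(s=1,f=5) a[fast]=2=a[slow] dup → fast++
(s=1,f=6) a[fast]=5≠a[slow]=2 write a[2]=5 → slow++,fast++
(s=2,f=7) a[fast]=6≠a[slow]=5 write a[3]=6 → slow++,fast++
(s=3,f=8) a[fast]=7≠a[slow]=6 write a[4]=7 → slow++,fast++
(s=4,f=9) a[fast]=8≠a[slow]=7 write a[5]=8 → slow++,fast++
(s=5,f=10) a[fast]=8=a[slow] dup → fast++
(s=5,f=11) a[fast]=9≠a[slow]=8 write a[6]=9 → slow++,fast++
(s=6,f=12) a[fast]=10≠a[slow]=9 write a[7]=10 → slow++,fast++
(s=7,f=13) a[fast]=11≠a[slow]=10 write a[8]=11 → slow++,fast++
(s=8,f=14) a[fast]=11=a[slow] dup → fast++
(s=8,f=15) a[fast]=11=a[slow] dup → fast++
(s=8,f=16) a[fast]=11=a[slow] dup → fast++
(s=8,f=17) a[fast]=14≠a[slow]=11 write a[9]=14 → slow++,fast++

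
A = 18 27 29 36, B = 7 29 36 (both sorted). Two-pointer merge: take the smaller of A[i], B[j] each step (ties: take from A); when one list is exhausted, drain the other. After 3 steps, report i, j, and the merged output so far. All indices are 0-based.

i=2, j=1, merged so far=[7, 18, 27]

i=0 j=0: A[i]=18>B[j]=7 take 7, j++
i=0 j=1: A[i]=18<=B[j]=29 take 18, i++
i=1 j=1: A[i]=27<=B[j]=29 take 27, i++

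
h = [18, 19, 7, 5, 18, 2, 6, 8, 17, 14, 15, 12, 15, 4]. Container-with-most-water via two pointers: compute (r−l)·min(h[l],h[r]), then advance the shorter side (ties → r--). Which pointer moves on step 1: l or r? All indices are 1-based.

r

l=1 r=14: min(18,4)*13=52 best=52 *, r--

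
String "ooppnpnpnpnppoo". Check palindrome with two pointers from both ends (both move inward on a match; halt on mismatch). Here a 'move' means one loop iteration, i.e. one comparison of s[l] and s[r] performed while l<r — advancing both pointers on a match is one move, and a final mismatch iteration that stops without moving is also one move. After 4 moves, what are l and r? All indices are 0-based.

[0,14] 'o'=='o' → l++,r--
[1,13] 'o'=='o' → l++,r--
[2,12] 'p'=='p' → l++,r--
[3,11] 'p'=='p' → l++,r--

l=4, r=10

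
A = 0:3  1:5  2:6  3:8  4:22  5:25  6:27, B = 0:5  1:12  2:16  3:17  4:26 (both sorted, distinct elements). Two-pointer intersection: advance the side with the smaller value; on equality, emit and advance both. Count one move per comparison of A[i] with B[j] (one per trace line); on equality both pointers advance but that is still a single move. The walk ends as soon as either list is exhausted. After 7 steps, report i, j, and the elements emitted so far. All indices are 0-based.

i=4, j=4, emitted=[5]

i=0 j=0: 3<5, i++
i=1 j=0: 5==5 emit, i++,j++
i=2 j=1: 6<12, i++
i=3 j=1: 8<12, i++
i=4 j=1: 22>12, j++
i=4 j=2: 22>16, j++
i=4 j=3: 22>17, j++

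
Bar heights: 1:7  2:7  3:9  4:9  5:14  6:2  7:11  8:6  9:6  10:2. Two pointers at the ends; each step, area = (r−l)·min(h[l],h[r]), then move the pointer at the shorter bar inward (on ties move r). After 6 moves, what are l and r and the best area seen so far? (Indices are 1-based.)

l=4, r=7, best area=48

l=1 r=10: min(7,2)*9=18 best=18 *, r--
l=1 r=9: min(7,6)*8=48 best=48 *, r--
l=1 r=8: min(7,6)*7=42 best=48, r--
l=1 r=7: min(7,11)*6=42 best=48, l++
l=2 r=7: min(7,11)*5=35 best=48, l++
l=3 r=7: min(9,11)*4=36 best=48, l++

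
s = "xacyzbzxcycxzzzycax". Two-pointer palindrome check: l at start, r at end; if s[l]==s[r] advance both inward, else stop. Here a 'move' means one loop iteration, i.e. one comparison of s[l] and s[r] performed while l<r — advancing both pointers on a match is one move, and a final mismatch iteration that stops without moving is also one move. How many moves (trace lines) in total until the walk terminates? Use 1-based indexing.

[1,19] 'x'=='x' → l++,r--
[2,18] 'a'=='a' → l++,r--
[3,17] 'c'=='c' → l++,r--
[4,16] 'y'=='y' → l++,r--
[5,15] 'z'=='z' → l++,r--
[6,14] 'b'!='z' → stop

6 moves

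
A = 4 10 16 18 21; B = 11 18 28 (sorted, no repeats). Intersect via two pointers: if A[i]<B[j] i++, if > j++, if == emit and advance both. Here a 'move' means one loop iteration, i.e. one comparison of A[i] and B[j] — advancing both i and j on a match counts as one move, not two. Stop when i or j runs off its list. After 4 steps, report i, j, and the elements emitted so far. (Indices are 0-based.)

i=3, j=1, emitted=[]

i=0 j=0: 4<11, i++
i=1 j=0: 10<11, i++
i=2 j=0: 16>11, j++
i=2 j=1: 16<18, i++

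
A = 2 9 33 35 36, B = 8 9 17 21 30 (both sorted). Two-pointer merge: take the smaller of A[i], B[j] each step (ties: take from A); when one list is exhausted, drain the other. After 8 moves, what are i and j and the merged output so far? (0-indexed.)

i=3, j=5, merged so far=[2, 8, 9, 9, 17, 21, 30, 33]

i=0 j=0: A[i]=2<=B[j]=8 take 2, i++
i=1 j=0: A[i]=9>B[j]=8 take 8, j++
i=1 j=1: A[i]=9<=B[j]=9 take 9, i++
i=2 j=1: A[i]=33>B[j]=9 take 9, j++
i=2 j=2: A[i]=33>B[j]=17 take 17, j++
i=2 j=3: A[i]=33>B[j]=21 take 21, j++
i=2 j=4: A[i]=33>B[j]=30 take 30, j++
i=2 j=5: B done, take A[i]=33, i++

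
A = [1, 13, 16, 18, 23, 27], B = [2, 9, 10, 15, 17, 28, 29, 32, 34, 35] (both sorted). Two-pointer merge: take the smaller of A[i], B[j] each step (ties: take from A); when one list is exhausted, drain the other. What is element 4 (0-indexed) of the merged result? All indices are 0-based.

i=0 j=0: A[i]=1<=B[j]=2 take 1, i++
i=1 j=0: A[i]=13>B[j]=2 take 2, j++
i=1 j=1: A[i]=13>B[j]=9 take 9, j++
i=1 j=2: A[i]=13>B[j]=10 take 10, j++
i=1 j=3: A[i]=13<=B[j]=15 take 13, i++
i=2 j=3: A[i]=16>B[j]=15 take 15, j++
i=2 j=4: A[i]=16<=B[j]=17 take 16, i++
i=3 j=4: A[i]=18>B[j]=17 take 17, j++
i=3 j=5: A[i]=18<=B[j]=28 take 18, i++
i=4 j=5: A[i]=23<=B[j]=28 take 23, i++
i=5 j=5: A[i]=27<=B[j]=28 take 27, i++
i=6 j=5: A done, take B[j]=28, j++
i=6 j=6: A done, take B[j]=29, j++
i=6 j=7: A done, take B[j]=32, j++
i=6 j=8: A done, take B[j]=34, j++
i=6 j=9: A done, take B[j]=35, j++

merged[4] = 13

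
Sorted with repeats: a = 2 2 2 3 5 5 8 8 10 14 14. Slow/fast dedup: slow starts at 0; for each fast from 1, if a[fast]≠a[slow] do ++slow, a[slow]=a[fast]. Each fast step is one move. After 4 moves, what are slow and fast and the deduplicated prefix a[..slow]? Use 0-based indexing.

slow=2, fast=5, prefix=[2, 3, 5]

slow=0 fast=1: a[fast]=2=a[slow] dup, fast++
slow=0 fast=2: a[fast]=2=a[slow] dup, fast++
slow=0 fast=3: a[fast]=3≠a[slow]=2 write a[1]=3, slow++,fast++
slow=1 fast=4: a[fast]=5≠a[slow]=3 write a[2]=5, slow++,fast++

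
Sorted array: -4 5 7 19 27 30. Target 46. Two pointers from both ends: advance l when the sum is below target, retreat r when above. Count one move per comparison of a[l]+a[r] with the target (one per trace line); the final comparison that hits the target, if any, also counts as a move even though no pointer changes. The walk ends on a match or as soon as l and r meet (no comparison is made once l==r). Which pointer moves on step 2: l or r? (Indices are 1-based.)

l=1 r=6: -4+30=26 <46, l++
l=2 r=6: 5+30=35 <46, l++

l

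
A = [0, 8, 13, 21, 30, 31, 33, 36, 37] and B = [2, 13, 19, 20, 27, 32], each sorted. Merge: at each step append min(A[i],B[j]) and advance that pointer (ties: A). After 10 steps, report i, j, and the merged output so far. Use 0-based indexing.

i=5, j=5, merged so far=[0, 2, 8, 13, 13, 19, 20, 21, 27, 30]

[i=0,j=0] A[i]=0<=B[j]=2 take 0 → i++
[i=1,j=0] A[i]=8>B[j]=2 take 2 → j++
[i=1,j=1] A[i]=8<=B[j]=13 take 8 → i++
[i=2,j=1] A[i]=13<=B[j]=13 take 13 → i++
[i=3,j=1] A[i]=21>B[j]=13 take 13 → j++
[i=3,j=2] A[i]=21>B[j]=19 take 19 → j++
[i=3,j=3] A[i]=21>B[j]=20 take 20 → j++
[i=3,j=4] A[i]=21<=B[j]=27 take 21 → i++
[i=4,j=4] A[i]=30>B[j]=27 take 27 → j++
[i=4,j=5] A[i]=30<=B[j]=32 take 30 → i++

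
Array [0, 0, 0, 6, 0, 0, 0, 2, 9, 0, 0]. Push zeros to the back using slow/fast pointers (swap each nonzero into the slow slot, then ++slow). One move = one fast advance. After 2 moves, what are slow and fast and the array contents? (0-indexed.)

slow=0 fast=0: a[fast]=0, fast++
slow=0 fast=1: a[fast]=0, fast++

slow=0, fast=2, a=[0, 0, 0, 6, 0, 0, 0, 2, 9, 0, 0]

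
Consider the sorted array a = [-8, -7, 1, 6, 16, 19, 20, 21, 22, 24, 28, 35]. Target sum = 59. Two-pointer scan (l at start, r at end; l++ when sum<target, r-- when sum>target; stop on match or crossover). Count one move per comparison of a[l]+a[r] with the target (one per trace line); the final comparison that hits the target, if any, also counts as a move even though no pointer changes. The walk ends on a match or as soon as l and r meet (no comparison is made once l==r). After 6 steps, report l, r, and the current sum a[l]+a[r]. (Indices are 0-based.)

[0,11] -8+35=27 <59 → l++
[1,11] -7+35=28 <59 → l++
[2,11] 1+35=36 <59 → l++
[3,11] 6+35=41 <59 → l++
[4,11] 16+35=51 <59 → l++
[5,11] 19+35=54 <59 → l++

l=6, r=11, sum=55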